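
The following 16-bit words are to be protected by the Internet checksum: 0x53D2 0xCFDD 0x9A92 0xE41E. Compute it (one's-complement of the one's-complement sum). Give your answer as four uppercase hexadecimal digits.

One's-complement addition (fold any carry out of bit 15 back into bit 0):
  0x53D2 + 0xCFDD = 0x123AF → wrap carry → 0x23B0
  0x23B0 + 0x9A92 = 0x0BE42
  0xBE42 + 0xE41E = 0x1A260 → wrap carry → 0xA261
One's-complement sum = 0xA261.
Checksum = ~0xA261 & 0xFFFF = 0x5D9E.

5D9E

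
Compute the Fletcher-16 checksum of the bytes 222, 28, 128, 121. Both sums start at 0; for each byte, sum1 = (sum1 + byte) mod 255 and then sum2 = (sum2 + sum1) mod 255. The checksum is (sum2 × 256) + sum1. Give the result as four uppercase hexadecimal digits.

4AF4

Running sums (mod 255):
  after byte 0 (222): sum1=222, sum2=222
  after byte 1 (28): sum1=250, sum2=217
  after byte 2 (128): sum1=123, sum2=85
  after byte 3 (121): sum1=244, sum2=74
Checksum = sum2·256 + sum1 = 74·256 + 244 = 19188 = 0x4AF4.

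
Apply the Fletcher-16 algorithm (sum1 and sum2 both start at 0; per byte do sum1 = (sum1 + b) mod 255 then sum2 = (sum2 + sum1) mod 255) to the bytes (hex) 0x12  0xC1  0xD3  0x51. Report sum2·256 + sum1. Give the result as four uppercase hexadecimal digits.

Running sums (mod 255):
  after byte 0 (0x12): sum1=18, sum2=18
  after byte 1 (0xC1): sum1=211, sum2=229
  after byte 2 (0xD3): sum1=167, sum2=141
  after byte 3 (0x51): sum1=248, sum2=134
Checksum = sum2·256 + sum1 = 134·256 + 248 = 34552 = 0x86F8.

86F8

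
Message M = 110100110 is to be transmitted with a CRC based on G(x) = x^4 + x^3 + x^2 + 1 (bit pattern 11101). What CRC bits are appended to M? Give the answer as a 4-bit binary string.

0111

Append 4 zeros: 1101001100000. Divide by 11101 (XOR where the leading bit is 1):
  pos 0: 11010 XOR 11101 = 00111
  pos 2: 11101 XOR 11101 = 00000
  pos 7: 10000 XOR 11101 = 01101
  pos 8: 11010 XOR 11101 = 00111
Remainder (last 4 bits) = 0111. This is the CRC / FCS.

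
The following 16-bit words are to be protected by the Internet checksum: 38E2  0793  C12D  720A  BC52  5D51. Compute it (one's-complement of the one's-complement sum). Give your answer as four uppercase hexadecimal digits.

One's-complement addition (fold any carry out of bit 15 back into bit 0):
  0x38E2 + 0x0793 = 0x04075
  0x4075 + 0xC12D = 0x101A2 → wrap carry → 0x01A3
  0x01A3 + 0x720A = 0x073AD
  0x73AD + 0xBC52 = 0x12FFF → wrap carry → 0x3000
  0x3000 + 0x5D51 = 0x08D51
One's-complement sum = 0x8D51.
Checksum = ~0x8D51 & 0xFFFF = 0x72AE.

72AE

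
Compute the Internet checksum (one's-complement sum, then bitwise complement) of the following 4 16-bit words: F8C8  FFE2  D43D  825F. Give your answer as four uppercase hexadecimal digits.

One's-complement addition (fold any carry out of bit 15 back into bit 0):
  0xF8C8 + 0xFFE2 = 0x1F8AA → wrap carry → 0xF8AB
  0xF8AB + 0xD43D = 0x1CCE8 → wrap carry → 0xCCE9
  0xCCE9 + 0x825F = 0x14F48 → wrap carry → 0x4F49
One's-complement sum = 0x4F49.
Checksum = ~0x4F49 & 0xFFFF = 0xB0B6.

B0B6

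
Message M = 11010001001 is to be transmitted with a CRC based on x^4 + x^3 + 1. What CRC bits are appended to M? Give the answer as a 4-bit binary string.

Append 4 zeros: 110100010010000. Divide by 11001 (XOR where the leading bit is 1):
  pos 0: 11010 XOR 11001 = 00011
  pos 3: 11001 XOR 11001 = 00000
  pos 10: 10000 XOR 11001 = 01001
Remainder (last 4 bits) = 1001. This is the CRC / FCS.

1001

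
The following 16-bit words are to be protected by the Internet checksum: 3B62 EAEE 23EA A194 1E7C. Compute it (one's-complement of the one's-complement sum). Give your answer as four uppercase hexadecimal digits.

F5B3

One's-complement addition (fold any carry out of bit 15 back into bit 0):
  0x3B62 + 0xEAEE = 0x12650 → wrap carry → 0x2651
  0x2651 + 0x23EA = 0x04A3B
  0x4A3B + 0xA194 = 0x0EBCF
  0xEBCF + 0x1E7C = 0x10A4B → wrap carry → 0x0A4C
One's-complement sum = 0x0A4C.
Checksum = ~0x0A4C & 0xFFFF = 0xF5B3.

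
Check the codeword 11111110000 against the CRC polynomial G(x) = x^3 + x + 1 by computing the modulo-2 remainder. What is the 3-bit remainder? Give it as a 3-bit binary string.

Modulo-2 division of 11111110000 by 1011:
  pos 0: 1111 XOR 1011 = 0100
  pos 1: 1001 XOR 1011 = 0010
  pos 3: 1011 XOR 1011 = 0000
Remainder = 000 (zero — the frame passes the CRC check).

000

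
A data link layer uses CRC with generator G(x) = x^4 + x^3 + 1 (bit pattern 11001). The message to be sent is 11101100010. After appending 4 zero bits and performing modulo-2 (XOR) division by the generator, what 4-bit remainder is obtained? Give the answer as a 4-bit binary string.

1101

Append 4 zeros: 111011000100000. Divide by 11001 (XOR where the leading bit is 1):
  pos 0: 11101 XOR 11001 = 00100
  pos 2: 10010 XOR 11001 = 01011
  pos 3: 10110 XOR 11001 = 01111
  pos 4: 11110 XOR 11001 = 00111
  pos 6: 11110 XOR 11001 = 00111
  pos 8: 11100 XOR 11001 = 00101
  pos 10: 10100 XOR 11001 = 01101
Remainder (last 4 bits) = 1101. This is the CRC / FCS.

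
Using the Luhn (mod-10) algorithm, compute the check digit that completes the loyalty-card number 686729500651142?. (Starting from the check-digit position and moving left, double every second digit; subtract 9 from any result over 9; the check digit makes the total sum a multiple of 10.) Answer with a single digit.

Partial digits right→left: 2 4 1 1 5 6 0 0 5 9 2 7 6 8 6
Double every second digit counting from the check-digit position (so the 1st, 3rd, 5th, ... of the partial from the right).
  doubled (with −9 where >9): 4 2 1 0 1 4 3 3 → sum 18
  kept as-is: 4 1 6 0 9 7 8 → sum 35
Total = 18 + 35 = 53.
Check digit = (10 − (53 mod 10)) mod 10 = 7.

7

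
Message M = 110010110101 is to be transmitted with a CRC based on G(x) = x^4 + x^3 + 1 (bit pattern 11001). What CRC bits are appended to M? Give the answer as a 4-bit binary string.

1101

Append 4 zeros: 1100101101010000. Divide by 11001 (XOR where the leading bit is 1):
  pos 0: 11001 XOR 11001 = 00000
  pos 6: 11010 XOR 11001 = 00011
  pos 9: 11100 XOR 11001 = 00101
  pos 11: 10100 XOR 11001 = 01101
Remainder (last 4 bits) = 1101. This is the CRC / FCS.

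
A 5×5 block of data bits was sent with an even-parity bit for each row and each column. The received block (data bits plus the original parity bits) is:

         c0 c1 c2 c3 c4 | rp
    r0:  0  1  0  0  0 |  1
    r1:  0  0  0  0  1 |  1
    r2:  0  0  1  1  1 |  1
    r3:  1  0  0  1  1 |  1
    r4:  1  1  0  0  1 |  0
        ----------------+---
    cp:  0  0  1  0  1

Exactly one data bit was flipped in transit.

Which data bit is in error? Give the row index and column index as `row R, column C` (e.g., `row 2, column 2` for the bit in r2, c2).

Recompute each row's even parity and compare to rp:
  r0: data parity 1, sent rp 1 → ok
  r1: data parity 1, sent rp 1 → ok
  r2: data parity 1, sent rp 1 → ok
  r3: data parity 1, sent rp 1 → ok
  r4: data parity 1, sent rp 0 → mismatch
Recompute each column's even parity and compare to cp:
  c0: data parity 0, sent cp 0 → ok
  c1: data parity 0, sent cp 0 → ok
  c2: data parity 1, sent cp 1 → ok
  c3: data parity 0, sent cp 0 → ok
  c4: data parity 0, sent cp 1 → mismatch
Exactly one row (r4) and one column (c4) fail → the flipped bit is at their intersection.

row 4, column 4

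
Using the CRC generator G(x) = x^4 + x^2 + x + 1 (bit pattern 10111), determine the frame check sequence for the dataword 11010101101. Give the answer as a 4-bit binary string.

0100

Append 4 zeros: 110101011010000. Divide by 10111 (XOR where the leading bit is 1):
  pos 0: 11010 XOR 10111 = 01101
  pos 1: 11011 XOR 10111 = 01100
  pos 2: 11000 XOR 10111 = 01111
  pos 3: 11111 XOR 10111 = 01000
  pos 4: 10001 XOR 10111 = 00110
  pos 6: 11001 XOR 10111 = 01110
  pos 7: 11100 XOR 10111 = 01011
  pos 8: 10110 XOR 10111 = 00001
Remainder (last 4 bits) = 0100. This is the CRC / FCS.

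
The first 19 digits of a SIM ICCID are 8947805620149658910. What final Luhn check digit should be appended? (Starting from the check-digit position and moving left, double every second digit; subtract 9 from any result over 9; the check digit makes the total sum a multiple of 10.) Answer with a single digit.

1

Partial digits right→left: 0 1 9 8 5 6 9 4 1 0 2 6 5 0 8 7 4 9 8
Double every second digit counting from the check-digit position (so the 1st, 3rd, 5th, ... of the partial from the right).
  doubled (with −9 where >9): 0 9 1 9 2 4 1 7 8 7 → sum 48
  kept as-is: 1 8 6 4 0 6 0 7 9 → sum 41
Total = 48 + 41 = 89.
Check digit = (10 − (89 mod 10)) mod 10 = 1.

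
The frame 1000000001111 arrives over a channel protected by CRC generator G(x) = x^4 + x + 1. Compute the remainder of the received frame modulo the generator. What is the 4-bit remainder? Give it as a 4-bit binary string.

Modulo-2 division of 1000000001111 by 10011:
  pos 0: 10000 XOR 10011 = 00011
  pos 3: 11000 XOR 10011 = 01011
  pos 4: 10110 XOR 10011 = 00101
  pos 6: 10111 XOR 10011 = 00100
  pos 8: 10011 XOR 10011 = 00000
Remainder = 0000 (zero — the frame passes the CRC check).

0000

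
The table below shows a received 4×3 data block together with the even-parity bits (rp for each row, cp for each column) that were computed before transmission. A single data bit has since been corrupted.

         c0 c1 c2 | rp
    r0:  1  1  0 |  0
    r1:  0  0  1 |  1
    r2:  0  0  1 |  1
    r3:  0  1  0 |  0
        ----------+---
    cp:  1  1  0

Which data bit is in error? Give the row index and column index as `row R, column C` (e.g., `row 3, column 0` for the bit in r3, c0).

row 3, column 1

Recompute each row's even parity and compare to rp:
  r0: data parity 0, sent rp 0 → ok
  r1: data parity 1, sent rp 1 → ok
  r2: data parity 1, sent rp 1 → ok
  r3: data parity 1, sent rp 0 → mismatch
Recompute each column's even parity and compare to cp:
  c0: data parity 1, sent cp 1 → ok
  c1: data parity 0, sent cp 1 → mismatch
  c2: data parity 0, sent cp 0 → ok
Exactly one row (r3) and one column (c1) fail → the flipped bit is at their intersection.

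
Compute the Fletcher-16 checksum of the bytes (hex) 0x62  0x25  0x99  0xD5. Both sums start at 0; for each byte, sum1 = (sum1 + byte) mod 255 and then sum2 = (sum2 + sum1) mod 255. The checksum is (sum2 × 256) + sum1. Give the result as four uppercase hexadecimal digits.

02F6

Running sums (mod 255):
  after byte 0 (0x62): sum1=98, sum2=98
  after byte 1 (0x25): sum1=135, sum2=233
  after byte 2 (0x99): sum1=33, sum2=11
  after byte 3 (0xD5): sum1=246, sum2=2
Checksum = sum2·256 + sum1 = 2·256 + 246 = 758 = 0x02F6.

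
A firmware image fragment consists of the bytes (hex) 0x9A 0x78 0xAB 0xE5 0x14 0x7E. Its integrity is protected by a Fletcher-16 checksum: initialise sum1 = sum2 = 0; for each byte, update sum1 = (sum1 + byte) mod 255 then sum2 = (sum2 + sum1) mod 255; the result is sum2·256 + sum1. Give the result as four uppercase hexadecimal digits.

Running sums (mod 255):
  after byte 0 (0x9A): sum1=154, sum2=154
  after byte 1 (0x78): sum1=19, sum2=173
  after byte 2 (0xAB): sum1=190, sum2=108
  after byte 3 (0xE5): sum1=164, sum2=17
  after byte 4 (0x14): sum1=184, sum2=201
  after byte 5 (0x7E): sum1=55, sum2=1
Checksum = sum2·256 + sum1 = 1·256 + 55 = 311 = 0x0137.

0137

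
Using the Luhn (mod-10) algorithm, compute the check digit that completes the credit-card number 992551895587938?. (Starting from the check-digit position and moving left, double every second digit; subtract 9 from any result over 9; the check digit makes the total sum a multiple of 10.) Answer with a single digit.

6

Partial digits right→left: 8 3 9 7 8 5 5 9 8 1 5 5 2 9 9
Double every second digit counting from the check-digit position (so the 1st, 3rd, 5th, ... of the partial from the right).
  doubled (with −9 where >9): 7 9 7 1 7 1 4 9 → sum 45
  kept as-is: 3 7 5 9 1 5 9 → sum 39
Total = 45 + 39 = 84.
Check digit = (10 − (84 mod 10)) mod 10 = 6.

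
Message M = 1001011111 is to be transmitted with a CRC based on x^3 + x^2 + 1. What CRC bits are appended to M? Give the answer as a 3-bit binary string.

Append 3 zeros: 1001011111000. Divide by 1101 (XOR where the leading bit is 1):
  pos 0: 1001 XOR 1101 = 0100
  pos 1: 1000 XOR 1101 = 0101
  pos 2: 1011 XOR 1101 = 0110
  pos 3: 1101 XOR 1101 = 0000
  pos 7: 1110 XOR 1101 = 0011
  pos 9: 1100 XOR 1101 = 0001
Remainder (last 3 bits) = 001. This is the CRC / FCS.

001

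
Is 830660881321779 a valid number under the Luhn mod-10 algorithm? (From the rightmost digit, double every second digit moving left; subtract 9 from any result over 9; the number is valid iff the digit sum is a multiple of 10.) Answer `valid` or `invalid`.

valid

From the right, keep odd positions and double even positions (subtract 9 from any doubled value over 9):
  doubled (positions 2,4,...): 5 2 6 7 0 3 6 → sum 29
  kept (positions 1,3,...): 9 7 2 1 8 6 0 8 → sum 41
Total = 70.
70 mod 10 = 0, so the number is valid.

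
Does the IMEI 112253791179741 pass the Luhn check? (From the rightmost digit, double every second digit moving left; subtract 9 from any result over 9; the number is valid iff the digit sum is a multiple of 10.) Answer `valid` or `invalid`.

invalid

From the right, keep odd positions and double even positions (subtract 9 from any doubled value over 9):
  doubled (positions 2,4,...): 8 9 2 9 6 4 2 → sum 40
  kept (positions 1,3,...): 1 7 7 1 7 5 2 1 → sum 31
Total = 71.
71 mod 10 = 1, so the number is invalid.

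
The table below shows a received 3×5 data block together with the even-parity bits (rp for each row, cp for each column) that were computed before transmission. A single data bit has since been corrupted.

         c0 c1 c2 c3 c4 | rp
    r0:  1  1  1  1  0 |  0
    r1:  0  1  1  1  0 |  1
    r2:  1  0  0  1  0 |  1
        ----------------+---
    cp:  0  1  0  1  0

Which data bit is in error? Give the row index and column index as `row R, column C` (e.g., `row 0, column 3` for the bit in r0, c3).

row 2, column 1

Recompute each row's even parity and compare to rp:
  r0: data parity 0, sent rp 0 → ok
  r1: data parity 1, sent rp 1 → ok
  r2: data parity 0, sent rp 1 → mismatch
Recompute each column's even parity and compare to cp:
  c0: data parity 0, sent cp 0 → ok
  c1: data parity 0, sent cp 1 → mismatch
  c2: data parity 0, sent cp 0 → ok
  c3: data parity 1, sent cp 1 → ok
  c4: data parity 0, sent cp 0 → ok
Exactly one row (r2) and one column (c1) fail → the flipped bit is at their intersection.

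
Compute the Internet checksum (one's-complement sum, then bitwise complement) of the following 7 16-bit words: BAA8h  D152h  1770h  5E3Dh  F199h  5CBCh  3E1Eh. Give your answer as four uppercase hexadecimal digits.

71E2

One's-complement addition (fold any carry out of bit 15 back into bit 0):
  0xBAA8 + 0xD152 = 0x18BFA → wrap carry → 0x8BFB
  0x8BFB + 0x1770 = 0x0A36B
  0xA36B + 0x5E3D = 0x101A8 → wrap carry → 0x01A9
  0x01A9 + 0xF199 = 0x0F342
  0xF342 + 0x5CBC = 0x14FFE → wrap carry → 0x4FFF
  0x4FFF + 0x3E1E = 0x08E1D
One's-complement sum = 0x8E1D.
Checksum = ~0x8E1D & 0xFFFF = 0x71E2.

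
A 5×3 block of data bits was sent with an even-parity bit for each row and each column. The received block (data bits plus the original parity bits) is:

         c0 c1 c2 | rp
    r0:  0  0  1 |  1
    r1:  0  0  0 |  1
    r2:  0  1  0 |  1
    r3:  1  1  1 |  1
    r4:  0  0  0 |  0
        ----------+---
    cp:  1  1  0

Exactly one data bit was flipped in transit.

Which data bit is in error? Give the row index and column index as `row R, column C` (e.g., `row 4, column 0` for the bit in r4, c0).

row 1, column 1

Recompute each row's even parity and compare to rp:
  r0: data parity 1, sent rp 1 → ok
  r1: data parity 0, sent rp 1 → mismatch
  r2: data parity 1, sent rp 1 → ok
  r3: data parity 1, sent rp 1 → ok
  r4: data parity 0, sent rp 0 → ok
Recompute each column's even parity and compare to cp:
  c0: data parity 1, sent cp 1 → ok
  c1: data parity 0, sent cp 1 → mismatch
  c2: data parity 0, sent cp 0 → ok
Exactly one row (r1) and one column (c1) fail → the flipped bit is at their intersection.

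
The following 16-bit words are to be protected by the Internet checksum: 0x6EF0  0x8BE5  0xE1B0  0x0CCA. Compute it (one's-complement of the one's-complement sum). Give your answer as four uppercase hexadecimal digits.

16AF

One's-complement addition (fold any carry out of bit 15 back into bit 0):
  0x6EF0 + 0x8BE5 = 0x0FAD5
  0xFAD5 + 0xE1B0 = 0x1DC85 → wrap carry → 0xDC86
  0xDC86 + 0x0CCA = 0x0E950
One's-complement sum = 0xE950.
Checksum = ~0xE950 & 0xFFFF = 0x16AF.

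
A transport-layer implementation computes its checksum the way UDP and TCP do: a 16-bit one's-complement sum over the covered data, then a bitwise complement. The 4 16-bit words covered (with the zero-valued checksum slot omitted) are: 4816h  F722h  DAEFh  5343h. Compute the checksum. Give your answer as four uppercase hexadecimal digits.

One's-complement addition (fold any carry out of bit 15 back into bit 0):
  0x4816 + 0xF722 = 0x13F38 → wrap carry → 0x3F39
  0x3F39 + 0xDAEF = 0x11A28 → wrap carry → 0x1A29
  0x1A29 + 0x5343 = 0x06D6C
One's-complement sum = 0x6D6C.
Checksum = ~0x6D6C & 0xFFFF = 0x9293.

9293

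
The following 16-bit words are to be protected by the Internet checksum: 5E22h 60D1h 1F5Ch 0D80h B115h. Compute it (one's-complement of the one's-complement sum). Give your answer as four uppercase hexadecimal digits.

631A

One's-complement addition (fold any carry out of bit 15 back into bit 0):
  0x5E22 + 0x60D1 = 0x0BEF3
  0xBEF3 + 0x1F5C = 0x0DE4F
  0xDE4F + 0x0D80 = 0x0EBCF
  0xEBCF + 0xB115 = 0x19CE4 → wrap carry → 0x9CE5
One's-complement sum = 0x9CE5.
Checksum = ~0x9CE5 & 0xFFFF = 0x631A.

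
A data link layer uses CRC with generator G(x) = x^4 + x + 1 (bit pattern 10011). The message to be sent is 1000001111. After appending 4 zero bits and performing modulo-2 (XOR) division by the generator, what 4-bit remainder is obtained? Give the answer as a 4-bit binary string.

Append 4 zeros: 10000011110000. Divide by 10011 (XOR where the leading bit is 1):
  pos 0: 10000 XOR 10011 = 00011
  pos 3: 11011 XOR 10011 = 01000
  pos 4: 10001 XOR 10011 = 00010
  pos 7: 10100 XOR 10011 = 00111
  pos 9: 11100 XOR 10011 = 01111
Remainder (last 4 bits) = 1111. This is the CRC / FCS.

1111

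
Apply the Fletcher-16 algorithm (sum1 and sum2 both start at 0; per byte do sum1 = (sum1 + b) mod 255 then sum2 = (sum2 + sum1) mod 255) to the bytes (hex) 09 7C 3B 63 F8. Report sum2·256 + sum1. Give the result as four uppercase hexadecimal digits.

Running sums (mod 255):
  after byte 0 (09): sum1=9, sum2=9
  after byte 1 (7C): sum1=133, sum2=142
  after byte 2 (3B): sum1=192, sum2=79
  after byte 3 (63): sum1=36, sum2=115
  after byte 4 (F8): sum1=29, sum2=144
Checksum = sum2·256 + sum1 = 144·256 + 29 = 36893 = 0x901D.

901D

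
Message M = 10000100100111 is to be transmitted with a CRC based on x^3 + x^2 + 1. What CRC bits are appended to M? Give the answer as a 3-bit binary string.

Append 3 zeros: 10000100100111000. Divide by 1101 (XOR where the leading bit is 1):
  pos 0: 1000 XOR 1101 = 0101
  pos 1: 1010 XOR 1101 = 0111
  pos 2: 1111 XOR 1101 = 0010
  pos 4: 1000 XOR 1101 = 0101
  pos 5: 1011 XOR 1101 = 0110
  pos 6: 1100 XOR 1101 = 0001
  pos 9: 1011 XOR 1101 = 0110
  pos 10: 1101 XOR 1101 = 0000
Remainder (last 3 bits) = 000. This is the CRC / FCS.

000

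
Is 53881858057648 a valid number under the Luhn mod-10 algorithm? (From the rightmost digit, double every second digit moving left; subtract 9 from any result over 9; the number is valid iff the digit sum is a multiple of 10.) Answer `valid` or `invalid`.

valid

From the right, keep odd positions and double even positions (subtract 9 from any doubled value over 9):
  doubled (positions 2,4,...): 8 5 0 1 2 7 1 → sum 24
  kept (positions 1,3,...): 8 6 5 8 8 8 3 → sum 46
Total = 70.
70 mod 10 = 0, so the number is valid.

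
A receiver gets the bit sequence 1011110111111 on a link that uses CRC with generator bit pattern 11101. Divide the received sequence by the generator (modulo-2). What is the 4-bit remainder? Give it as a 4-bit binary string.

1101

Modulo-2 division of 1011110111111 by 11101:
  pos 0: 10111 XOR 11101 = 01010
  pos 1: 10101 XOR 11101 = 01000
  pos 2: 10000 XOR 11101 = 01101
  pos 3: 11011 XOR 11101 = 00110
  pos 5: 11011 XOR 11101 = 00110
  pos 7: 11011 XOR 11101 = 00110
Remainder = 1101 (nonzero — an error is detected).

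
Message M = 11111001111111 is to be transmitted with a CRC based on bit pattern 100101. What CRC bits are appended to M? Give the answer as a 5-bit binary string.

Append 5 zeros: 1111100111111100000. Divide by 100101 (XOR where the leading bit is 1):
  pos 0: 111110 XOR 100101 = 011011
  pos 1: 110110 XOR 100101 = 010011
  pos 2: 100111 XOR 100101 = 000010
  pos 6: 101111 XOR 100101 = 001010
  pos 8: 101011 XOR 100101 = 001110
  pos 10: 111000 XOR 100101 = 011101
  pos 11: 111010 XOR 100101 = 011111
  pos 12: 111110 XOR 100101 = 011011
  pos 13: 110110 XOR 100101 = 010011
Remainder (last 5 bits) = 10011. This is the CRC / FCS.

10011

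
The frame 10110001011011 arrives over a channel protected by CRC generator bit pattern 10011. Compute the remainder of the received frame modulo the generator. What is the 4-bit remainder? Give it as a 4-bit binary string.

Modulo-2 division of 10110001011011 by 10011:
  pos 0: 10110 XOR 10011 = 00101
  pos 2: 10100 XOR 10011 = 00111
  pos 4: 11110 XOR 10011 = 01101
  pos 5: 11011 XOR 10011 = 01000
  pos 6: 10001 XOR 10011 = 00010
  pos 9: 10011 XOR 10011 = 00000
Remainder = 0000 (zero — the frame passes the CRC check).

0000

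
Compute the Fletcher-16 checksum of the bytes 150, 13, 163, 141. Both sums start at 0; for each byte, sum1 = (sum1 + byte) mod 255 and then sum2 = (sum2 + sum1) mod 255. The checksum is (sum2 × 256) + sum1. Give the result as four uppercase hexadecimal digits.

56D4

Running sums (mod 255):
  after byte 0 (150): sum1=150, sum2=150
  after byte 1 (13): sum1=163, sum2=58
  after byte 2 (163): sum1=71, sum2=129
  after byte 3 (141): sum1=212, sum2=86
Checksum = sum2·256 + sum1 = 86·256 + 212 = 22228 = 0x56D4.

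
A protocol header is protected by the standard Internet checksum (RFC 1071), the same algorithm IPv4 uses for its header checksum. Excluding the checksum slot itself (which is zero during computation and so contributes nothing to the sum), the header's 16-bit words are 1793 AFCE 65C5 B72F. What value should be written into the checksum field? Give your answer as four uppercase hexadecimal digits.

One's-complement addition (fold any carry out of bit 15 back into bit 0):
  0x1793 + 0xAFCE = 0x0C761
  0xC761 + 0x65C5 = 0x12D26 → wrap carry → 0x2D27
  0x2D27 + 0xB72F = 0x0E456
One's-complement sum = 0xE456.
Checksum = ~0xE456 & 0xFFFF = 0x1BA9.

1BA9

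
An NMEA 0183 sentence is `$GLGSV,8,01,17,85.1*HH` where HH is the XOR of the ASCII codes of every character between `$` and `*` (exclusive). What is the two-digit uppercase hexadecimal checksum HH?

XOR the ASCII codes of the payload characters:
  'G' = 0x47 → acc = 0x47
  'L' = 0x4C → acc = 0x0B
  'G' = 0x47 → acc = 0x4C
  'S' = 0x53 → acc = 0x1F
  'V' = 0x56 → acc = 0x49
  ',' = 0x2C → acc = 0x65
  '8' = 0x38 → acc = 0x5D
  ',' = 0x2C → acc = 0x71
  '0' = 0x30 → acc = 0x41
  '1' = 0x31 → acc = 0x70
  ',' = 0x2C → acc = 0x5C
  '1' = 0x31 → acc = 0x6D
  '7' = 0x37 → acc = 0x5A
  ',' = 0x2C → acc = 0x76
  '8' = 0x38 → acc = 0x4E
  '5' = 0x35 → acc = 0x7B
  '.' = 0x2E → acc = 0x55
  '1' = 0x31 → acc = 0x64
Checksum = 0x64.

64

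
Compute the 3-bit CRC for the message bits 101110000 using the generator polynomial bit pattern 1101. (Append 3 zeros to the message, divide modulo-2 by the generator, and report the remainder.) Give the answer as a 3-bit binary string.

Append 3 zeros: 101110000000. Divide by 1101 (XOR where the leading bit is 1):
  pos 0: 1011 XOR 1101 = 0110
  pos 1: 1101 XOR 1101 = 0000
Remainder (last 3 bits) = 000. This is the CRC / FCS.

000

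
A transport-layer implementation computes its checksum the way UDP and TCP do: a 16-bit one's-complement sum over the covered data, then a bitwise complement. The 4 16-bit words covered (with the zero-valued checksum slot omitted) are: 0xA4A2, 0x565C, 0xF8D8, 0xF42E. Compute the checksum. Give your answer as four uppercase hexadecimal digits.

17F9

One's-complement addition (fold any carry out of bit 15 back into bit 0):
  0xA4A2 + 0x565C = 0x0FAFE
  0xFAFE + 0xF8D8 = 0x1F3D6 → wrap carry → 0xF3D7
  0xF3D7 + 0xF42E = 0x1E805 → wrap carry → 0xE806
One's-complement sum = 0xE806.
Checksum = ~0xE806 & 0xFFFF = 0x17F9.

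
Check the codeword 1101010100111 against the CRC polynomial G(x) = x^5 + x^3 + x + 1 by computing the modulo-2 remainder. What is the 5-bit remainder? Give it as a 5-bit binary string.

Modulo-2 division of 1101010100111 by 101011:
  pos 0: 110101 XOR 101011 = 011110
  pos 1: 111100 XOR 101011 = 010111
  pos 2: 101111 XOR 101011 = 000100
  pos 5: 100001 XOR 101011 = 001010
  pos 7: 101011 XOR 101011 = 000000
Remainder = 00000 (zero — the frame passes the CRC check).

00000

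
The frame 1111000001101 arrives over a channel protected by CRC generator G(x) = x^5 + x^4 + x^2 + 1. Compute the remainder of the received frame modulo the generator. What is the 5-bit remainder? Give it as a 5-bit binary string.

Modulo-2 division of 1111000001101 by 110101:
  pos 0: 111100 XOR 110101 = 001001
  pos 2: 100100 XOR 110101 = 010001
  pos 3: 100010 XOR 110101 = 010111
  pos 4: 101111 XOR 110101 = 011010
  pos 5: 110101 XOR 110101 = 000000
Remainder = 00001 (nonzero — an error is detected).

00001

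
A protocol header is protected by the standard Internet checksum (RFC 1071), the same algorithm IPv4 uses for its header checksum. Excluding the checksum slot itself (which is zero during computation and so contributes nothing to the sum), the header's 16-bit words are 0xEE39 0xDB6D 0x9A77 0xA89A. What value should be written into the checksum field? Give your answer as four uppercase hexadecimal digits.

F345

One's-complement addition (fold any carry out of bit 15 back into bit 0):
  0xEE39 + 0xDB6D = 0x1C9A6 → wrap carry → 0xC9A7
  0xC9A7 + 0x9A77 = 0x1641E → wrap carry → 0x641F
  0x641F + 0xA89A = 0x10CB9 → wrap carry → 0x0CBA
One's-complement sum = 0x0CBA.
Checksum = ~0x0CBA & 0xFFFF = 0xF345.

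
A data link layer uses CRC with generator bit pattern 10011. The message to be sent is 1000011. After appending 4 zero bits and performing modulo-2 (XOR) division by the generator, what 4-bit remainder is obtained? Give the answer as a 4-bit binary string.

Append 4 zeros: 10000110000. Divide by 10011 (XOR where the leading bit is 1):
  pos 0: 10000 XOR 10011 = 00011
  pos 3: 11110 XOR 10011 = 01101
  pos 4: 11010 XOR 10011 = 01001
  pos 5: 10010 XOR 10011 = 00001
Remainder (last 4 bits) = 0010. This is the CRC / FCS.

0010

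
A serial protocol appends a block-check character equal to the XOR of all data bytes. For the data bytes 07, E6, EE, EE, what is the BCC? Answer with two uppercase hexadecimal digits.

E1

XOR the bytes together:
  start with 0x07
  0x07 ⊕ 0xE6 = 0xE1
  0xE1 ⊕ 0xEE = 0x0F
  0x0F ⊕ 0xEE = 0xE1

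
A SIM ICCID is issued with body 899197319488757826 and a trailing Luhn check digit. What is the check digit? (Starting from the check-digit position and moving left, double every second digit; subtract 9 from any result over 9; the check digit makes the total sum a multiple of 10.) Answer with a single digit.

Partial digits right→left: 6 2 8 7 5 7 8 8 4 9 1 3 7 9 1 9 9 8
Double every second digit counting from the check-digit position (so the 1st, 3rd, 5th, ... of the partial from the right).
  doubled (with −9 where >9): 3 7 1 7 8 2 5 2 9 → sum 44
  kept as-is: 2 7 7 8 9 3 9 9 8 → sum 62
Total = 44 + 62 = 106.
Check digit = (10 − (106 mod 10)) mod 10 = 4.

4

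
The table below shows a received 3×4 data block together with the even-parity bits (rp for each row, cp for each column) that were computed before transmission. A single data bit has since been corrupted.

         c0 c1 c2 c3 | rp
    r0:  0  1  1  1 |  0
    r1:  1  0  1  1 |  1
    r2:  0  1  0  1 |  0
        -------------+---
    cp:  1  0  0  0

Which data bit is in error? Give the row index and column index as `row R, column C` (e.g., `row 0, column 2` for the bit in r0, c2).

row 0, column 3

Recompute each row's even parity and compare to rp:
  r0: data parity 1, sent rp 0 → mismatch
  r1: data parity 1, sent rp 1 → ok
  r2: data parity 0, sent rp 0 → ok
Recompute each column's even parity and compare to cp:
  c0: data parity 1, sent cp 1 → ok
  c1: data parity 0, sent cp 0 → ok
  c2: data parity 0, sent cp 0 → ok
  c3: data parity 1, sent cp 0 → mismatch
Exactly one row (r0) and one column (c3) fail → the flipped bit is at their intersection.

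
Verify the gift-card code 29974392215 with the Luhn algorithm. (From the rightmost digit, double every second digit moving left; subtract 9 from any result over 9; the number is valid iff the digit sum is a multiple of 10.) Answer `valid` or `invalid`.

From the right, keep odd positions and double even positions (subtract 9 from any doubled value over 9):
  doubled (positions 2,4,...): 2 4 6 5 9 → sum 26
  kept (positions 1,3,...): 5 2 9 4 9 2 → sum 31
Total = 57.
57 mod 10 = 7, so the number is invalid.

invalid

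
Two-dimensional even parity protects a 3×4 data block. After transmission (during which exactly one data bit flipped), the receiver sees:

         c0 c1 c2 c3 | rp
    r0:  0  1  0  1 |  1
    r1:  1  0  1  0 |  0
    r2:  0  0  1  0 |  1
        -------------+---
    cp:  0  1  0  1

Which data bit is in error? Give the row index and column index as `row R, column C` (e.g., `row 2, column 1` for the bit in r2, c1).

row 0, column 0

Recompute each row's even parity and compare to rp:
  r0: data parity 0, sent rp 1 → mismatch
  r1: data parity 0, sent rp 0 → ok
  r2: data parity 1, sent rp 1 → ok
Recompute each column's even parity and compare to cp:
  c0: data parity 1, sent cp 0 → mismatch
  c1: data parity 1, sent cp 1 → ok
  c2: data parity 0, sent cp 0 → ok
  c3: data parity 1, sent cp 1 → ok
Exactly one row (r0) and one column (c0) fail → the flipped bit is at their intersection.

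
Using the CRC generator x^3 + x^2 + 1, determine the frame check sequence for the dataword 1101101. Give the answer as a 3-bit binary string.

Append 3 zeros: 1101101000. Divide by 1101 (XOR where the leading bit is 1):
  pos 0: 1101 XOR 1101 = 0000
  pos 4: 1010 XOR 1101 = 0111
  pos 5: 1110 XOR 1101 = 0011
Remainder (last 3 bits) = 110. This is the CRC / FCS.

110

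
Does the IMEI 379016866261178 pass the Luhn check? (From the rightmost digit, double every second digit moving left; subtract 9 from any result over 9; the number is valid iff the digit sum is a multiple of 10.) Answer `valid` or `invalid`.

From the right, keep odd positions and double even positions (subtract 9 from any doubled value over 9):
  doubled (positions 2,4,...): 5 2 4 3 3 0 5 → sum 22
  kept (positions 1,3,...): 8 1 6 6 8 1 9 3 → sum 42
Total = 64.
64 mod 10 = 4, so the number is invalid.

invalid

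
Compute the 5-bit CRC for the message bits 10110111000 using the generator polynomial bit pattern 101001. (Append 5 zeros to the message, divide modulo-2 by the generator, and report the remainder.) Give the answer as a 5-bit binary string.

Append 5 zeros: 1011011100000000. Divide by 101001 (XOR where the leading bit is 1):
  pos 0: 101101 XOR 101001 = 000100
  pos 3: 100110 XOR 101001 = 001111
  pos 5: 111100 XOR 101001 = 010101
  pos 6: 101010 XOR 101001 = 000011
  pos 10: 110000 XOR 101001 = 011001
Remainder (last 5 bits) = 11001. This is the CRC / FCS.

11001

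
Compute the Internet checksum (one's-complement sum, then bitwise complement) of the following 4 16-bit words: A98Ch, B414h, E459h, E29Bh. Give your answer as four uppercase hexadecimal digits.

One's-complement addition (fold any carry out of bit 15 back into bit 0):
  0xA98C + 0xB414 = 0x15DA0 → wrap carry → 0x5DA1
  0x5DA1 + 0xE459 = 0x141FA → wrap carry → 0x41FB
  0x41FB + 0xE29B = 0x12496 → wrap carry → 0x2497
One's-complement sum = 0x2497.
Checksum = ~0x2497 & 0xFFFF = 0xDB68.

DB68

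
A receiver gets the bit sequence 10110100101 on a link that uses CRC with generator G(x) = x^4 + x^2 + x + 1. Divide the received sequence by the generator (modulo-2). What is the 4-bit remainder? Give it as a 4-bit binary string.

0000

Modulo-2 division of 10110100101 by 10111:
  pos 0: 10110 XOR 10111 = 00001
  pos 4: 11001 XOR 10111 = 01110
  pos 5: 11100 XOR 10111 = 01011
  pos 6: 10111 XOR 10111 = 00000
Remainder = 0000 (zero — the frame passes the CRC check).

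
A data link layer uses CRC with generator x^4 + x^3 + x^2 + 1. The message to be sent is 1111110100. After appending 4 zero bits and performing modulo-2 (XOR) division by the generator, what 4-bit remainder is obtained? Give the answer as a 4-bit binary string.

Append 4 zeros: 11111101000000. Divide by 11101 (XOR where the leading bit is 1):
  pos 0: 11111 XOR 11101 = 00010
  pos 3: 10101 XOR 11101 = 01000
  pos 4: 10000 XOR 11101 = 01101
  pos 5: 11010 XOR 11101 = 00111
  pos 7: 11100 XOR 11101 = 00001
Remainder (last 4 bits) = 0100. This is the CRC / FCS.

0100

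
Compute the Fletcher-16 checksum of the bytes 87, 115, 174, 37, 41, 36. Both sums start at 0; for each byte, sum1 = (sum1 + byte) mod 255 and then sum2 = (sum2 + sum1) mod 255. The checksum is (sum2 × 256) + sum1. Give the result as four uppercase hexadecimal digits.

Running sums (mod 255):
  after byte 0 (87): sum1=87, sum2=87
  after byte 1 (115): sum1=202, sum2=34
  after byte 2 (174): sum1=121, sum2=155
  after byte 3 (37): sum1=158, sum2=58
  after byte 4 (41): sum1=199, sum2=2
  after byte 5 (36): sum1=235, sum2=237
Checksum = sum2·256 + sum1 = 237·256 + 235 = 60907 = 0xEDEB.

EDEB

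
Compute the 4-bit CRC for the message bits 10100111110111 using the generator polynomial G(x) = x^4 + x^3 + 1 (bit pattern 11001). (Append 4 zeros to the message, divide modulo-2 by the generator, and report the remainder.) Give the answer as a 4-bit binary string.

Append 4 zeros: 101001111101110000. Divide by 11001 (XOR where the leading bit is 1):
  pos 0: 10100 XOR 11001 = 01101
  pos 1: 11011 XOR 11001 = 00010
  pos 4: 10111 XOR 11001 = 01110
  pos 5: 11101 XOR 11001 = 00100
  pos 7: 10001 XOR 11001 = 01000
  pos 8: 10001 XOR 11001 = 01000
  pos 9: 10001 XOR 11001 = 01000
  pos 10: 10000 XOR 11001 = 01001
  pos 11: 10010 XOR 11001 = 01011
  pos 12: 10110 XOR 11001 = 01111
  pos 13: 11110 XOR 11001 = 00111
Remainder (last 4 bits) = 0111. This is the CRC / FCS.

0111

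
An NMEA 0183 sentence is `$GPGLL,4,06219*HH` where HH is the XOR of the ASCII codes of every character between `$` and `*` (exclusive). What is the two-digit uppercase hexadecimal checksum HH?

58

XOR the ASCII codes of the payload characters:
  'G' = 0x47 → acc = 0x47
  'P' = 0x50 → acc = 0x17
  'G' = 0x47 → acc = 0x50
  'L' = 0x4C → acc = 0x1C
  'L' = 0x4C → acc = 0x50
  ',' = 0x2C → acc = 0x7C
  '4' = 0x34 → acc = 0x48
  ',' = 0x2C → acc = 0x64
  '0' = 0x30 → acc = 0x54
  '6' = 0x36 → acc = 0x62
  '2' = 0x32 → acc = 0x50
  '1' = 0x31 → acc = 0x61
  '9' = 0x39 → acc = 0x58
Checksum = 0x58.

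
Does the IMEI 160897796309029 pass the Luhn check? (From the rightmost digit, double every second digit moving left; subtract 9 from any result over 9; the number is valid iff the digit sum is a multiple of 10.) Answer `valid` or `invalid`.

invalid

From the right, keep odd positions and double even positions (subtract 9 from any doubled value over 9):
  doubled (positions 2,4,...): 4 9 6 9 5 7 3 → sum 43
  kept (positions 1,3,...): 9 0 0 6 7 9 0 1 → sum 32
Total = 75.
75 mod 10 = 5, so the number is invalid.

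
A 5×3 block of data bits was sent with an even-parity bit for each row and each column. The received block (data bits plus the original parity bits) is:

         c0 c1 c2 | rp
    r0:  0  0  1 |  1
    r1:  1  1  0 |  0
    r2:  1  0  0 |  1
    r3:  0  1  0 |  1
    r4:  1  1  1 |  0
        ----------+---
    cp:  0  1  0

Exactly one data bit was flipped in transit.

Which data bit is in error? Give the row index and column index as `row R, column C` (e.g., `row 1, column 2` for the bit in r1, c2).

Recompute each row's even parity and compare to rp:
  r0: data parity 1, sent rp 1 → ok
  r1: data parity 0, sent rp 0 → ok
  r2: data parity 1, sent rp 1 → ok
  r3: data parity 1, sent rp 1 → ok
  r4: data parity 1, sent rp 0 → mismatch
Recompute each column's even parity and compare to cp:
  c0: data parity 1, sent cp 0 → mismatch
  c1: data parity 1, sent cp 1 → ok
  c2: data parity 0, sent cp 0 → ok
Exactly one row (r4) and one column (c0) fail → the flipped bit is at their intersection.

row 4, column 0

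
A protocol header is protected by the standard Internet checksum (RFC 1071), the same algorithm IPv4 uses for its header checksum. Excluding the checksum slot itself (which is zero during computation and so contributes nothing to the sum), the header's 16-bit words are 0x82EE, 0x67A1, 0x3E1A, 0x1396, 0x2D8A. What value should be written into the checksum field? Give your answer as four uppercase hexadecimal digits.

One's-complement addition (fold any carry out of bit 15 back into bit 0):
  0x82EE + 0x67A1 = 0x0EA8F
  0xEA8F + 0x3E1A = 0x128A9 → wrap carry → 0x28AA
  0x28AA + 0x1396 = 0x03C40
  0x3C40 + 0x2D8A = 0x069CA
One's-complement sum = 0x69CA.
Checksum = ~0x69CA & 0xFFFF = 0x9635.

9635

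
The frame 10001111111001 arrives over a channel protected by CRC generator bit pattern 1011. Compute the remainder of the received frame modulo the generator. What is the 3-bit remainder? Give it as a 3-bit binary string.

100

Modulo-2 division of 10001111111001 by 1011:
  pos 0: 1000 XOR 1011 = 0011
  pos 2: 1111 XOR 1011 = 0100
  pos 3: 1001 XOR 1011 = 0010
  pos 5: 1011 XOR 1011 = 0000
  pos 9: 1100 XOR 1011 = 0111
  pos 10: 1111 XOR 1011 = 0100
Remainder = 100 (nonzero — an error is detected).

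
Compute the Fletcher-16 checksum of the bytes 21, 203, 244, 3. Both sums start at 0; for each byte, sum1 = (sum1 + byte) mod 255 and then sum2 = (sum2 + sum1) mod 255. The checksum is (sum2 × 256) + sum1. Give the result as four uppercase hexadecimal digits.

Running sums (mod 255):
  after byte 0 (21): sum1=21, sum2=21
  after byte 1 (203): sum1=224, sum2=245
  after byte 2 (244): sum1=213, sum2=203
  after byte 3 (3): sum1=216, sum2=164
Checksum = sum2·256 + sum1 = 164·256 + 216 = 42200 = 0xA4D8.

A4D8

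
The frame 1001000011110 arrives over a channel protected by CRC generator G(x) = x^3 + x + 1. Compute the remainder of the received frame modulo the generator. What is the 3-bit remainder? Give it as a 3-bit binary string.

000

Modulo-2 division of 1001000011110 by 1011:
  pos 0: 1001 XOR 1011 = 0010
  pos 2: 1000 XOR 1011 = 0011
  pos 4: 1100 XOR 1011 = 0111
  pos 5: 1111 XOR 1011 = 0100
  pos 6: 1001 XOR 1011 = 0010
  pos 8: 1011 XOR 1011 = 0000
Remainder = 000 (zero — the frame passes the CRC check).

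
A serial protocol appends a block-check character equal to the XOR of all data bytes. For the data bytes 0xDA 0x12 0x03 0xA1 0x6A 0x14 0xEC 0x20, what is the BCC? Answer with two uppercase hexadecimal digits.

XOR the bytes together:
  start with 0xDA
  0xDA ⊕ 0x12 = 0xC8
  0xC8 ⊕ 0x03 = 0xCB
  0xCB ⊕ 0xA1 = 0x6A
  0x6A ⊕ 0x6A = 0x00
  0x00 ⊕ 0x14 = 0x14
  0x14 ⊕ 0xEC = 0xF8
  0xF8 ⊕ 0x20 = 0xD8

D8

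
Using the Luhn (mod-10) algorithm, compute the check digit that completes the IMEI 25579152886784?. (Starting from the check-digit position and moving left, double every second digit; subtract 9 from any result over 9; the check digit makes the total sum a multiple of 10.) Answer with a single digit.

5

Partial digits right→left: 4 8 7 6 8 8 2 5 1 9 7 5 5 2
Double every second digit counting from the check-digit position (so the 1st, 3rd, 5th, ... of the partial from the right).
  doubled (with −9 where >9): 8 5 7 4 2 5 1 → sum 32
  kept as-is: 8 6 8 5 9 5 2 → sum 43
Total = 32 + 43 = 75.
Check digit = (10 − (75 mod 10)) mod 10 = 5.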